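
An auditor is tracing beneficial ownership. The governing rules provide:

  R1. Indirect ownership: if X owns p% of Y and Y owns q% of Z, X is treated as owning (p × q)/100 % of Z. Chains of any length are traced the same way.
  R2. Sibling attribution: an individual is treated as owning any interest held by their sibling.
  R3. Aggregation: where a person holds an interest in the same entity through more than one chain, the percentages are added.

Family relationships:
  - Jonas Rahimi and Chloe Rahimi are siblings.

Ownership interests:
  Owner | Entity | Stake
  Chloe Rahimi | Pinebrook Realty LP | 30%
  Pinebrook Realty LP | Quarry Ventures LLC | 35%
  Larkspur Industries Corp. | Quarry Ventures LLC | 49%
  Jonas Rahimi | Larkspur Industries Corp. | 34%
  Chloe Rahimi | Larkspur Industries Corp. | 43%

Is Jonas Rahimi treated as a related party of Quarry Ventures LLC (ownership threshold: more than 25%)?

By sibling attribution (R2), Jonas Rahimi is treated as also owning Chloe Rahimi's interest in Larkspur Industries Corp, giving 34% + 43% = 77%.
By sibling attribution (R2), Jonas Rahimi is treated as owning Chloe Rahimi's 30% interest in Pinebrook Realty LP.
Chain via Larkspur Industries Corp. (R1): 77% × 49% = 37.73% of Quarry Ventures LLC.
Chain via Pinebrook Realty LP (R1): 30% × 35% = 10.5% of Quarry Ventures LLC.
Aggregating (R3): 37.73% + 10.5% = 48.23%.
48.23% exceeds the 25% threshold, so Jonas is a related party to Quarry Ventures LLC.

Yes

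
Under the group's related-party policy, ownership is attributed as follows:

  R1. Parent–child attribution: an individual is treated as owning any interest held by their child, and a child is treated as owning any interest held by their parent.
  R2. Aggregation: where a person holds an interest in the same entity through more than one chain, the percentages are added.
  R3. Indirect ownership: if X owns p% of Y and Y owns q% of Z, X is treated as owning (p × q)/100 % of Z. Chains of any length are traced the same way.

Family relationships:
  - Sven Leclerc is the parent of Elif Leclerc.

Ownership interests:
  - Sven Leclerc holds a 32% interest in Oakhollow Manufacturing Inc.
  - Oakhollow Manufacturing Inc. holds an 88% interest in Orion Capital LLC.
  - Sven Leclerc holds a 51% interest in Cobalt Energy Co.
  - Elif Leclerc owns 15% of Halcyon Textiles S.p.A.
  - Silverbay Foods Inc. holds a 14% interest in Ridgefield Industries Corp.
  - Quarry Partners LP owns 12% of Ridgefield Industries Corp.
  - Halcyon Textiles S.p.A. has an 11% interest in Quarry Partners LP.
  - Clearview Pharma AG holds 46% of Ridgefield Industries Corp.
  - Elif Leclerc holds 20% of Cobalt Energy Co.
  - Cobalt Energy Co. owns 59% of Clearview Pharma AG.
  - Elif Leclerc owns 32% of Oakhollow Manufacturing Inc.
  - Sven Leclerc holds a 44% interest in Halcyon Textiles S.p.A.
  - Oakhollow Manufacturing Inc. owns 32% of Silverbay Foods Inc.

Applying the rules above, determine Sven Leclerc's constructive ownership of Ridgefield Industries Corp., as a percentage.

By parent–child attribution (R1), Sven Leclerc is treated as also owning Elif Leclerc's interest in Halcyon Textiles S.p.A, giving 44% + 15% = 59%.
By parent–child attribution (R1), Sven Leclerc is treated as also owning Elif Leclerc's interest in Cobalt Energy Co, giving 51% + 20% = 71%.
By parent–child attribution (R1), Sven Leclerc is treated as also owning Elif Leclerc's interest in Oakhollow Manufacturing Inc, giving 32% + 32% = 64%.
Chain via Halcyon Textiles S.p.A. → Quarry Partners LP (R3): 59% × 11% × 12% = 0.7788% of Ridgefield Industries Corp.
Chain via Cobalt Energy Co. → Clearview Pharma AG (R3): 71% × 59% × 46% = 19.2694% of Ridgefield Industries Corp.
Chain via Oakhollow Manufacturing Inc. → Silverbay Foods Inc. (R3): 64% × 32% × 14% = 2.8672% of Ridgefield Industries Corp.
Aggregating (R2): 0.7788% + 19.2694% + 2.8672% = 22.9154%.

22.9154%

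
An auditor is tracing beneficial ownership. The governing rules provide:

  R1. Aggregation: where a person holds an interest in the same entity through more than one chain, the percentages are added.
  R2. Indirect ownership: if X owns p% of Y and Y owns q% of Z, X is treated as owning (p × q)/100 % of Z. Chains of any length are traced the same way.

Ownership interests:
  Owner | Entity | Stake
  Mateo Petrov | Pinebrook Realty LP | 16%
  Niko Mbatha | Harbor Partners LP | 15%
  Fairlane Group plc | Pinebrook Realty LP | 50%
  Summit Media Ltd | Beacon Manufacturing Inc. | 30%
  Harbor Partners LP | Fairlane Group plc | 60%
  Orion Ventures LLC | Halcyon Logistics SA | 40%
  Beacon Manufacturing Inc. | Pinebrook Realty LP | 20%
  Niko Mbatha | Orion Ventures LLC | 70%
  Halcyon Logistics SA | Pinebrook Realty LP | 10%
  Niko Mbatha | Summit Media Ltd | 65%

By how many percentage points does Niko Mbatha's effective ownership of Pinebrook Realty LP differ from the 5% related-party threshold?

Chain via Summit Media Ltd → Beacon Manufacturing Inc. (R2): 65% × 30% × 20% = 3.9% of Pinebrook Realty LP.
Chain via Harbor Partners LP → Fairlane Group plc (R2): 15% × 60% × 50% = 4.5% of Pinebrook Realty LP.
Chain via Orion Ventures LLC → Halcyon Logistics SA (R2): 70% × 40% × 10% = 2.8% of Pinebrook Realty LP.
Aggregating (R1): 3.9% + 4.5% + 2.8% = 11.2%.
11.2% exceeds the 5% threshold by 6.2 percentage points.

6.2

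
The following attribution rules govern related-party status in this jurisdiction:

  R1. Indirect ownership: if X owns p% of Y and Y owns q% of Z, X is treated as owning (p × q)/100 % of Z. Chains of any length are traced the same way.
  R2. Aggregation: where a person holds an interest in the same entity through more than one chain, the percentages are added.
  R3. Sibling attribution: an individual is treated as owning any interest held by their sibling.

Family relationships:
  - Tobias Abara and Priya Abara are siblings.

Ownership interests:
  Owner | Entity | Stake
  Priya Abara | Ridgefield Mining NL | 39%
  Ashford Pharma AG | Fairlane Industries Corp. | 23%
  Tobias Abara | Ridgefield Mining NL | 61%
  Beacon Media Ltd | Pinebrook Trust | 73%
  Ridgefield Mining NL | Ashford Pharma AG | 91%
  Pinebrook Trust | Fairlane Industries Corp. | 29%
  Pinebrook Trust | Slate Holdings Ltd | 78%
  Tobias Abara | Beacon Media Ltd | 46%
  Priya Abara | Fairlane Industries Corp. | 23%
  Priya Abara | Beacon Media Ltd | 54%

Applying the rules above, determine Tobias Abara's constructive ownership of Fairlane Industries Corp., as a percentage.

65.1%

By sibling attribution (R3), Tobias Abara is treated as also owning Priya Abara's interest in Beacon Media Ltd, giving 46% + 54% = 100%.
By sibling attribution (R3), Tobias Abara is treated as also owning Priya Abara's interest in Ridgefield Mining NL, giving 61% + 39% = 100%.
By sibling attribution (R3), Tobias Abara is treated as owning Priya Abara's 23% interest in Fairlane Industries Corp.
Chain via Beacon Media Ltd → Pinebrook Trust (R1): 100% × 73% × 29% = 21.17% of Fairlane Industries Corp.
Chain via Ridgefield Mining NL → Ashford Pharma AG (R1): 100% × 91% × 23% = 20.93% of Fairlane Industries Corp.
Direct interest in Fairlane Industries Corp: 23%.
Aggregating (R2): 21.17% + 20.93% + 23% = 65.1%.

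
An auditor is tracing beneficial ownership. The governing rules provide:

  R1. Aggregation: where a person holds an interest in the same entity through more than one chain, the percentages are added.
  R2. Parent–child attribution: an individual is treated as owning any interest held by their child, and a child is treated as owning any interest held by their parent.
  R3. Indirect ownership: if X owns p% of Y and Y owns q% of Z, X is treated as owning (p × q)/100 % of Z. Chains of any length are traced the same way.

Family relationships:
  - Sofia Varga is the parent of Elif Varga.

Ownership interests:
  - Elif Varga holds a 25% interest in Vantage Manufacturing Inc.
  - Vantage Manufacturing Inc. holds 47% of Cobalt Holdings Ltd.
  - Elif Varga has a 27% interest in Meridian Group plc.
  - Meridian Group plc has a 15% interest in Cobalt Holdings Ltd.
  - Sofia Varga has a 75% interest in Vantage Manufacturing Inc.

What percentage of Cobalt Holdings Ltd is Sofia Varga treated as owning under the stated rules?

51.05%

By parent–child attribution (R2), Sofia Varga is treated as also owning Elif Varga's interest in Vantage Manufacturing Inc, giving 75% + 25% = 100%.
By parent–child attribution (R2), Sofia Varga is treated as owning Elif Varga's 27% interest in Meridian Group plc.
Chain via Vantage Manufacturing Inc. (R3): 100% × 47% = 47% of Cobalt Holdings Ltd.
Chain via Meridian Group plc (R3): 27% × 15% = 4.05% of Cobalt Holdings Ltd.
Aggregating (R1): 47% + 4.05% = 51.05%.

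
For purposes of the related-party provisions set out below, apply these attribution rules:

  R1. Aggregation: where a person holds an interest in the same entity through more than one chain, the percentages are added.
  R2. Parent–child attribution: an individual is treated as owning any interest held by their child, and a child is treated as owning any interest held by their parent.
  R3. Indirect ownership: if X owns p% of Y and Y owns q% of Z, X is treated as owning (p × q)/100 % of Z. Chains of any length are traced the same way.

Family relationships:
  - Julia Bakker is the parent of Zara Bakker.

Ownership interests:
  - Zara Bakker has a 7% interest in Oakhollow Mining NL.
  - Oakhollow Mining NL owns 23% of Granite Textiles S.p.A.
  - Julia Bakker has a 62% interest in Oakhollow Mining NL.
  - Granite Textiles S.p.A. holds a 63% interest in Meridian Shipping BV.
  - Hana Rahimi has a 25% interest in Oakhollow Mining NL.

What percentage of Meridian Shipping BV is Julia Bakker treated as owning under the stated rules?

9.9981%

By parent–child attribution (R2), Julia Bakker is treated as also owning Zara Bakker's interest in Oakhollow Mining NL, giving 62% + 7% = 69%.
Chain via Oakhollow Mining NL → Granite Textiles S.p.A. (R3): 69% × 23% × 63% = 9.9981% of Meridian Shipping BV.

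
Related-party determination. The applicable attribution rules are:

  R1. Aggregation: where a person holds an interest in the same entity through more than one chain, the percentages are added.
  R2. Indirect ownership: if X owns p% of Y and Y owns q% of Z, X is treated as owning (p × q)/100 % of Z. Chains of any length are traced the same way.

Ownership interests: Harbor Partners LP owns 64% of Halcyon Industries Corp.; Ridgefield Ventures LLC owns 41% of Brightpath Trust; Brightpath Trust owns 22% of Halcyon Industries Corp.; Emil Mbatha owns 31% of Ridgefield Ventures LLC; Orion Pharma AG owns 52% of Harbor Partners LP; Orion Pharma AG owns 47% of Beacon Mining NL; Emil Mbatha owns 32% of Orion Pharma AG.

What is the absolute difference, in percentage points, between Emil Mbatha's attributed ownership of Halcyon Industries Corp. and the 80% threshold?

Chain via Ridgefield Ventures LLC → Brightpath Trust (R2): 31% × 41% × 22% = 2.7962% of Halcyon Industries Corp.
Chain via Orion Pharma AG → Harbor Partners LP (R2): 32% × 52% × 64% = 10.6496% of Halcyon Industries Corp.
Aggregating (R1): 2.7962% + 10.6496% = 13.4458%.
13.4458% falls short of the 80% threshold by 66.5542 percentage points.

66.5542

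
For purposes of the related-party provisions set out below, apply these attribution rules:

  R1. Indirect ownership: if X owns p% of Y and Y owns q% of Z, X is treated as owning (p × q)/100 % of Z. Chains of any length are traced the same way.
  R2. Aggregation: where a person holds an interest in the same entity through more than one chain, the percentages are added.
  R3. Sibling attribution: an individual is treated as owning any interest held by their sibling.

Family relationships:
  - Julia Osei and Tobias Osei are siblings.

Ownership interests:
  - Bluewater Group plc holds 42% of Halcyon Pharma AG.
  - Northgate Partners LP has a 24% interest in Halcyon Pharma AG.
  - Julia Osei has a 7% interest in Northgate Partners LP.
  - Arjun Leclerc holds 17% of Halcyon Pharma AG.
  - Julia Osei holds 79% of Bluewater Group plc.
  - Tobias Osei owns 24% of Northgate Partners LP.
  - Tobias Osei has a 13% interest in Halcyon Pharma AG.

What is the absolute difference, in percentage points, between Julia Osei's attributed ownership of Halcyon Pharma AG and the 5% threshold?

By sibling attribution (R3), Julia Osei is treated as also owning Tobias Osei's interest in Northgate Partners LP, giving 7% + 24% = 31%.
By sibling attribution (R3), Julia Osei is treated as owning Tobias Osei's 13% interest in Halcyon Pharma AG.
Chain via Bluewater Group plc (R1): 79% × 42% = 33.18% of Halcyon Pharma AG.
Chain via Northgate Partners LP (R1): 31% × 24% = 7.44% of Halcyon Pharma AG.
Direct interest in Halcyon Pharma AG: 13%.
Aggregating (R2): 33.18% + 7.44% + 13% = 53.62%.
53.62% exceeds the 5% threshold by 48.62 percentage points.

48.62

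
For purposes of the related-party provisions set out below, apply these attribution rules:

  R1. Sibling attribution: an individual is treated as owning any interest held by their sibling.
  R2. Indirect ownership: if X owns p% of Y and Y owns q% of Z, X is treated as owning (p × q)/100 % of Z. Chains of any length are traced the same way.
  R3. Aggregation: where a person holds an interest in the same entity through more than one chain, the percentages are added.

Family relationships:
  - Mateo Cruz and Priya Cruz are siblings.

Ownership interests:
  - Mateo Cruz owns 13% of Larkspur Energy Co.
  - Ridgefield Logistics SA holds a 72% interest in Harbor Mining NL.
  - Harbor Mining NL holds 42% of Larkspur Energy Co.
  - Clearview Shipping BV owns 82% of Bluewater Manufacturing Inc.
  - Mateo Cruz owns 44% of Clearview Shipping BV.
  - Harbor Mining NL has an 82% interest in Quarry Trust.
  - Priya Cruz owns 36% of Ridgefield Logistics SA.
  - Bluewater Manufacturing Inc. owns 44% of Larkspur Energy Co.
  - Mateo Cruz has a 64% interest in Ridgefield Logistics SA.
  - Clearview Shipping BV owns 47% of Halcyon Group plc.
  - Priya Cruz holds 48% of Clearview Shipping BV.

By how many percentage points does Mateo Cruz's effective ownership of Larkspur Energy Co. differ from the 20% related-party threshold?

56.4336

By sibling attribution (R1), Mateo Cruz is treated as also owning Priya Cruz's interest in Ridgefield Logistics SA, giving 64% + 36% = 100%.
By sibling attribution (R1), Mateo Cruz is treated as also owning Priya Cruz's interest in Clearview Shipping BV, giving 44% + 48% = 92%.
Chain via Ridgefield Logistics SA → Harbor Mining NL (R2): 100% × 72% × 42% = 30.24% of Larkspur Energy Co.
Chain via Clearview Shipping BV → Bluewater Manufacturing Inc. (R2): 92% × 82% × 44% = 33.1936% of Larkspur Energy Co.
Direct interest in Larkspur Energy Co: 13%.
Aggregating (R3): 30.24% + 33.1936% + 13% = 76.4336%.
76.4336% exceeds the 20% threshold by 56.4336 percentage points.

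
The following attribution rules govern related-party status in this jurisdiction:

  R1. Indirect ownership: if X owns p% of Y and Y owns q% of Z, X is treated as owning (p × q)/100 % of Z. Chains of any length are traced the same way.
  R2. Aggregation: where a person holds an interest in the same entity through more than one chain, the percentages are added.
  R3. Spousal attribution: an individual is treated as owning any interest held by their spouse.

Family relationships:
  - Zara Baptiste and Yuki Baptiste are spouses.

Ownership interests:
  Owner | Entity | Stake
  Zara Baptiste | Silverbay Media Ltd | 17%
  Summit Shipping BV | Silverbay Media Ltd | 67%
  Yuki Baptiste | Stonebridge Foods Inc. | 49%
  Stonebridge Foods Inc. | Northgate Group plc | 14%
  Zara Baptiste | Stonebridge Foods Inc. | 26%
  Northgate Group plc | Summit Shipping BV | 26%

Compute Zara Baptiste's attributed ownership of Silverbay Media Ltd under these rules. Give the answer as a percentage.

18.8291%

By spousal attribution (R3), Zara Baptiste is treated as also owning Yuki Baptiste's interest in Stonebridge Foods Inc, giving 26% + 49% = 75%.
Chain via Stonebridge Foods Inc. → Northgate Group plc → Summit Shipping BV (R1): 75% × 14% × 26% × 67% = 1.8291% of Silverbay Media Ltd.
Direct interest in Silverbay Media Ltd: 17%.
Aggregating (R2): 1.8291% + 17% = 18.8291%.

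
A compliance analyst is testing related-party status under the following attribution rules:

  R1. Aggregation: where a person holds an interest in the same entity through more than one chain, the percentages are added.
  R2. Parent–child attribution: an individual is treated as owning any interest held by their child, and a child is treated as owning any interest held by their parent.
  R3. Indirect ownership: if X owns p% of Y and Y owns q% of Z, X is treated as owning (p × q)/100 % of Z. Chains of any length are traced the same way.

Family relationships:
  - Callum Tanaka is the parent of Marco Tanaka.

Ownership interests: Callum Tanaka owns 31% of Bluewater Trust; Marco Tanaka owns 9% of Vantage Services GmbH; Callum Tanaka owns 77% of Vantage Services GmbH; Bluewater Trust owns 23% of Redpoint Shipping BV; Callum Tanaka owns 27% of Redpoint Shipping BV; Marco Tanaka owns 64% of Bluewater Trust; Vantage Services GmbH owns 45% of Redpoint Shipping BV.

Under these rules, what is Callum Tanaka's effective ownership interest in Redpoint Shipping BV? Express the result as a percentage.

87.55%

By parent–child attribution (R2), Callum Tanaka is treated as also owning Marco Tanaka's interest in Vantage Services GmbH, giving 77% + 9% = 86%.
By parent–child attribution (R2), Callum Tanaka is treated as also owning Marco Tanaka's interest in Bluewater Trust, giving 31% + 64% = 95%.
Chain via Vantage Services GmbH (R3): 86% × 45% = 38.7% of Redpoint Shipping BV.
Chain via Bluewater Trust (R3): 95% × 23% = 21.85% of Redpoint Shipping BV.
Direct interest in Redpoint Shipping BV: 27%.
Aggregating (R1): 38.7% + 21.85% + 27% = 87.55%.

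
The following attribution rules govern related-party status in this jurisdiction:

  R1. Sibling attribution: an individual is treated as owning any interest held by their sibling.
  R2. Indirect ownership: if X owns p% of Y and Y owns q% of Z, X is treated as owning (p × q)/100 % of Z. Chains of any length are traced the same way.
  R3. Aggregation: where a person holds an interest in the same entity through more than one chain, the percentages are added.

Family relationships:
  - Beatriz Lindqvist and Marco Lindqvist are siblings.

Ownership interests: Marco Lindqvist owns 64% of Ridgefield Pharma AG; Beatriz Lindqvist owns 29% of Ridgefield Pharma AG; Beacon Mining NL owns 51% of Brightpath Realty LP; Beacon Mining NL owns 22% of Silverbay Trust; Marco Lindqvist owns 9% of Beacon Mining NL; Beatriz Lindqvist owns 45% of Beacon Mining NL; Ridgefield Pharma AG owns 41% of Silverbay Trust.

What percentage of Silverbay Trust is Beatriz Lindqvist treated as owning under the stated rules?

By sibling attribution (R1), Beatriz Lindqvist is treated as also owning Marco Lindqvist's interest in Beacon Mining NL, giving 45% + 9% = 54%.
By sibling attribution (R1), Beatriz Lindqvist is treated as also owning Marco Lindqvist's interest in Ridgefield Pharma AG, giving 29% + 64% = 93%.
Chain via Beacon Mining NL (R2): 54% × 22% = 11.88% of Silverbay Trust.
Chain via Ridgefield Pharma AG (R2): 93% × 41% = 38.13% of Silverbay Trust.
Aggregating (R3): 11.88% + 38.13% = 50.01%.

50.01%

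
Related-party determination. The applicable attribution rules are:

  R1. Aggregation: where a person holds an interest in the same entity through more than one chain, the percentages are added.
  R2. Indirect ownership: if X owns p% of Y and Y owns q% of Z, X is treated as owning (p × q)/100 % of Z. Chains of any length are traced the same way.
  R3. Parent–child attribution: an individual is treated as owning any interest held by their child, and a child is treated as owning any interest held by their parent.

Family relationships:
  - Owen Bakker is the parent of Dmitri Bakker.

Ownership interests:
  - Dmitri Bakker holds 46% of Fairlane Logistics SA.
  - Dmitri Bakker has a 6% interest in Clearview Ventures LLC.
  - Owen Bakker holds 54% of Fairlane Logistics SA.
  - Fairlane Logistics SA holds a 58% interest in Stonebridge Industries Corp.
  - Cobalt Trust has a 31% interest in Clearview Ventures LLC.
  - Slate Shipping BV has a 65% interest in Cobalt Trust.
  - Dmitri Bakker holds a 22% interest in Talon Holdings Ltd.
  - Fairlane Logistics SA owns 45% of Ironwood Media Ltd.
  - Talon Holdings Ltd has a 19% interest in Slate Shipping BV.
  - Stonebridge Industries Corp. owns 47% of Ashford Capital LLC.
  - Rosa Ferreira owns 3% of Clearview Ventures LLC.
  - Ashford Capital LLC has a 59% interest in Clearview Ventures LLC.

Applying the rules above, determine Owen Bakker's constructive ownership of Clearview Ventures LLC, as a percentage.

By parent–child attribution (R3), Owen Bakker is treated as also owning Dmitri Bakker's interest in Fairlane Logistics SA, giving 54% + 46% = 100%.
By parent–child attribution (R3), Owen Bakker is treated as owning Dmitri Bakker's 22% interest in Talon Holdings Ltd.
By parent–child attribution (R3), Owen Bakker is treated as owning Dmitri Bakker's 6% interest in Clearview Ventures LLC.
Chain via Fairlane Logistics SA → Stonebridge Industries Corp. → Ashford Capital LLC (R2): 100% × 58% × 47% × 59% = 16.0834% of Clearview Ventures LLC.
Chain via Talon Holdings Ltd → Slate Shipping BV → Cobalt Trust (R2): 22% × 19% × 65% × 31% = 0.84227% of Clearview Ventures LLC.
Direct interest in Clearview Ventures LLC: 6%.
Aggregating (R1): 16.0834% + 0.84227% + 6% = 22.92567%.

22.92567%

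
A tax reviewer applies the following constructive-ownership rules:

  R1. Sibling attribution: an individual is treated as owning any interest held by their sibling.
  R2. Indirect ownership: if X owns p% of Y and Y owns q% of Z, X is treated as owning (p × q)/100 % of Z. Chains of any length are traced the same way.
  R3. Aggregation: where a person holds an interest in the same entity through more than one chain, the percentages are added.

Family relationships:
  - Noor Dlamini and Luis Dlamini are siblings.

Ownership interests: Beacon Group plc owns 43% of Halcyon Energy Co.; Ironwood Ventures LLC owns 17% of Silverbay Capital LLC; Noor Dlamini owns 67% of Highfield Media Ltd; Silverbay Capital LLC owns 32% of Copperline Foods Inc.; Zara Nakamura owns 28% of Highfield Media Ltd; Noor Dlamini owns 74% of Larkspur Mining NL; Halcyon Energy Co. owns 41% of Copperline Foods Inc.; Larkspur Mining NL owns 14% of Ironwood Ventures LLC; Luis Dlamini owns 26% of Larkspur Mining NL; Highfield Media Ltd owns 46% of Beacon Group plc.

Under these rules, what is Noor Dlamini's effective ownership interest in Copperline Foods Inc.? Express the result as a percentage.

6.195166%

By sibling attribution (R1), Noor Dlamini is treated as also owning Luis Dlamini's interest in Larkspur Mining NL, giving 74% + 26% = 100%.
Chain via Larkspur Mining NL → Ironwood Ventures LLC → Silverbay Capital LLC (R2): 100% × 14% × 17% × 32% = 0.7616% of Copperline Foods Inc.
Chain via Highfield Media Ltd → Beacon Group plc → Halcyon Energy Co. (R2): 67% × 46% × 43% × 41% = 5.433566% of Copperline Foods Inc.
Aggregating (R3): 0.7616% + 5.433566% = 6.195166%.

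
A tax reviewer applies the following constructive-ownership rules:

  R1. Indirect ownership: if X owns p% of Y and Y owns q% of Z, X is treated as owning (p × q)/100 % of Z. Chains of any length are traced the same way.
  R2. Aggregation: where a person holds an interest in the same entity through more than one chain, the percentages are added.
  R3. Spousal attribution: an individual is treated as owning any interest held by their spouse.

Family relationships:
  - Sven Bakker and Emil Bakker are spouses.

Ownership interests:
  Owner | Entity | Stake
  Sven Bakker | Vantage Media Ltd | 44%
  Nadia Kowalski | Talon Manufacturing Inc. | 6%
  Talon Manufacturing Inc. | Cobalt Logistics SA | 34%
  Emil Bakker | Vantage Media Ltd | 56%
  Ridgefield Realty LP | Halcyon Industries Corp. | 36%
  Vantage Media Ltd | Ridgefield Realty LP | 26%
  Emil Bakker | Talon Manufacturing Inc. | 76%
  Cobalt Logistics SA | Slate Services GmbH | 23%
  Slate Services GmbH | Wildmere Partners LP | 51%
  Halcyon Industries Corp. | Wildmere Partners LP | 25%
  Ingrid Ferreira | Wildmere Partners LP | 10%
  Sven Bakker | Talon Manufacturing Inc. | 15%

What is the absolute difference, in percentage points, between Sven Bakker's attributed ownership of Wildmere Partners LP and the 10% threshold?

4.030738

By spousal attribution (R3), Sven Bakker is treated as also owning Emil Bakker's interest in Vantage Media Ltd, giving 44% + 56% = 100%.
By spousal attribution (R3), Sven Bakker is treated as also owning Emil Bakker's interest in Talon Manufacturing Inc, giving 15% + 76% = 91%.
Chain via Vantage Media Ltd → Ridgefield Realty LP → Halcyon Industries Corp. (R1): 100% × 26% × 36% × 25% = 2.34% of Wildmere Partners LP.
Chain via Talon Manufacturing Inc. → Cobalt Logistics SA → Slate Services GmbH (R1): 91% × 34% × 23% × 51% = 3.629262% of Wildmere Partners LP.
Aggregating (R2): 2.34% + 3.629262% = 5.969262%.
5.969262% falls short of the 10% threshold by 4.030738 percentage points.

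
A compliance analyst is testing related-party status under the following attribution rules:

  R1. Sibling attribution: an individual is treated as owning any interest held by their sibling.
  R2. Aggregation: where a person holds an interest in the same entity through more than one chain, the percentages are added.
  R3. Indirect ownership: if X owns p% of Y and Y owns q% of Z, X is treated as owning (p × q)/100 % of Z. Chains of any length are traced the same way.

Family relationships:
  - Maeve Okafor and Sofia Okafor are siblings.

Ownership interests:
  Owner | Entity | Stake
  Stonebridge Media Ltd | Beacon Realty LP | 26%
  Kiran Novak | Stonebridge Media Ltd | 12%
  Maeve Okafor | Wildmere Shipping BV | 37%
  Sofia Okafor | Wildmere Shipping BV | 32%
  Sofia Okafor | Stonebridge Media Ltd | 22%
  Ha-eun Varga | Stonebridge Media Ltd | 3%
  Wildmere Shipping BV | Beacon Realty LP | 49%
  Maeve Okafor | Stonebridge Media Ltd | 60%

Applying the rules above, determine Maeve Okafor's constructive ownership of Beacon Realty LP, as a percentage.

55.13%

By sibling attribution (R1), Maeve Okafor is treated as also owning Sofia Okafor's interest in Stonebridge Media Ltd, giving 60% + 22% = 82%.
By sibling attribution (R1), Maeve Okafor is treated as also owning Sofia Okafor's interest in Wildmere Shipping BV, giving 37% + 32% = 69%.
Chain via Stonebridge Media Ltd (R3): 82% × 26% = 21.32% of Beacon Realty LP.
Chain via Wildmere Shipping BV (R3): 69% × 49% = 33.81% of Beacon Realty LP.
Aggregating (R2): 21.32% + 33.81% = 55.13%.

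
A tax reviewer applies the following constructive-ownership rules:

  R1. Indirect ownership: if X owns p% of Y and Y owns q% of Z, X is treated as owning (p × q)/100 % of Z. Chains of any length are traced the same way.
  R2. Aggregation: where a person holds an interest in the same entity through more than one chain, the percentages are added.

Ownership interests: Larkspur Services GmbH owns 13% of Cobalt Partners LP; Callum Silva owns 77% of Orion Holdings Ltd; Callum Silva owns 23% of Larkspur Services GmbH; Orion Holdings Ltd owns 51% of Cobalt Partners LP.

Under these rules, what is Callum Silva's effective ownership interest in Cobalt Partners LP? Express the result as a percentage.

Chain via Larkspur Services GmbH (R1): 23% × 13% = 2.99% of Cobalt Partners LP.
Chain via Orion Holdings Ltd (R1): 77% × 51% = 39.27% of Cobalt Partners LP.
Aggregating (R2): 2.99% + 39.27% = 42.26%.

42.26%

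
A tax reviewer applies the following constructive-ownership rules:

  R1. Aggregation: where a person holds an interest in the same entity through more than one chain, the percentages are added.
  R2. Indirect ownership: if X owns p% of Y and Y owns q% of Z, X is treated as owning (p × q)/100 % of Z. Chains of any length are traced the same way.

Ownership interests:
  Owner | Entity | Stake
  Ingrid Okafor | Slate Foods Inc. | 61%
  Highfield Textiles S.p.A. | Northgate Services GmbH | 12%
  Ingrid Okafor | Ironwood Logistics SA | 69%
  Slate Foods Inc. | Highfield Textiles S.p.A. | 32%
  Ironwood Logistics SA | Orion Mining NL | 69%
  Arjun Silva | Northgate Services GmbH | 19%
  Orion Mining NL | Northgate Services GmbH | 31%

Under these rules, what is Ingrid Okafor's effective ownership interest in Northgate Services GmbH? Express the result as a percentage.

Chain via Ironwood Logistics SA → Orion Mining NL (R2): 69% × 69% × 31% = 14.7591% of Northgate Services GmbH.
Chain via Slate Foods Inc. → Highfield Textiles S.p.A. (R2): 61% × 32% × 12% = 2.3424% of Northgate Services GmbH.
Aggregating (R1): 14.7591% + 2.3424% = 17.1015%.

17.1015%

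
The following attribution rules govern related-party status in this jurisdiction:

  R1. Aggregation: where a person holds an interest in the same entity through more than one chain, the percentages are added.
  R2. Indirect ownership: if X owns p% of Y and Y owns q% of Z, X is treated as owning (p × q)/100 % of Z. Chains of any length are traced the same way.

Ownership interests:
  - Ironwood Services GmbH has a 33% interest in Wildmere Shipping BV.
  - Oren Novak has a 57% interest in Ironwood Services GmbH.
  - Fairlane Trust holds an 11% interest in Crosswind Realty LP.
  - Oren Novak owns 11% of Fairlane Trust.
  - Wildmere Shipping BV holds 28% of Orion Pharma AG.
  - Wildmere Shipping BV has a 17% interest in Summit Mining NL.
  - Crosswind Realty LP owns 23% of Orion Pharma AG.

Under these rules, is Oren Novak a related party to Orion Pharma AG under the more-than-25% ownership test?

No

Chain via Ironwood Services GmbH → Wildmere Shipping BV (R2): 57% × 33% × 28% = 5.2668% of Orion Pharma AG.
Chain via Fairlane Trust → Crosswind Realty LP (R2): 11% × 11% × 23% = 0.2783% of Orion Pharma AG.
Aggregating (R1): 5.2668% + 0.2783% = 5.5451%.
5.5451% does not exceed the 25% threshold, so Oren is not a related party to Orion Pharma AG.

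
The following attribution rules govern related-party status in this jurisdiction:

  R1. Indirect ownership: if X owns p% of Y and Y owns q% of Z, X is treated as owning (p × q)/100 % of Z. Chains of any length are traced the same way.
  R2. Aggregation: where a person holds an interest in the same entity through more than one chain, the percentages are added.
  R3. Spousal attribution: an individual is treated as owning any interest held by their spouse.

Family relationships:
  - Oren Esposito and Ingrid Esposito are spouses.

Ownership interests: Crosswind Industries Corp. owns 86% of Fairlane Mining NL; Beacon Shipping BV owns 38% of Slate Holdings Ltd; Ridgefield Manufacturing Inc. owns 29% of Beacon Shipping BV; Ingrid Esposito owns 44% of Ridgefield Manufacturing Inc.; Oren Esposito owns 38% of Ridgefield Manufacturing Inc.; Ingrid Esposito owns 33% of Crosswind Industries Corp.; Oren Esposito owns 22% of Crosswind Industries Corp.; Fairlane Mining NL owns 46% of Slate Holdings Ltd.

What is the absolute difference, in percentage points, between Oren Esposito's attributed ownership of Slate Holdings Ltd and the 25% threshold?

By spousal attribution (R3), Oren Esposito is treated as also owning Ingrid Esposito's interest in Ridgefield Manufacturing Inc, giving 38% + 44% = 82%.
By spousal attribution (R3), Oren Esposito is treated as also owning Ingrid Esposito's interest in Crosswind Industries Corp, giving 22% + 33% = 55%.
Chain via Ridgefield Manufacturing Inc. → Beacon Shipping BV (R1): 82% × 29% × 38% = 9.0364% of Slate Holdings Ltd.
Chain via Crosswind Industries Corp. → Fairlane Mining NL (R1): 55% × 86% × 46% = 21.758% of Slate Holdings Ltd.
Aggregating (R2): 9.0364% + 21.758% = 30.7944%.
30.7944% exceeds the 25% threshold by 5.7944 percentage points.

5.7944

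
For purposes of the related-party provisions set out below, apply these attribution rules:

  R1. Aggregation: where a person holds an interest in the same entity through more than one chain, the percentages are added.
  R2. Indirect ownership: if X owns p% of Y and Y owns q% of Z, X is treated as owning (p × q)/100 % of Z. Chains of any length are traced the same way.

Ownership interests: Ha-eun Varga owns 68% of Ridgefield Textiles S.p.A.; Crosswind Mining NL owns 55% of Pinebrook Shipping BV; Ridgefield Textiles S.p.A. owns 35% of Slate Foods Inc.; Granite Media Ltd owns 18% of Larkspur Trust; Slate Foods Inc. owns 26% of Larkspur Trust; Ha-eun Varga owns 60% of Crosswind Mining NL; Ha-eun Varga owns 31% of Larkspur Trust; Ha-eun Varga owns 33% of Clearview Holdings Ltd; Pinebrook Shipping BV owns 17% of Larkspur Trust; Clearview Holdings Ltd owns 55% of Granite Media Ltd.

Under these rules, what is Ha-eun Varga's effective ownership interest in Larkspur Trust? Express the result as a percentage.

Chain via Ridgefield Textiles S.p.A. → Slate Foods Inc. (R2): 68% × 35% × 26% = 6.188% of Larkspur Trust.
Chain via Crosswind Mining NL → Pinebrook Shipping BV (R2): 60% × 55% × 17% = 5.61% of Larkspur Trust.
Chain via Clearview Holdings Ltd → Granite Media Ltd (R2): 33% × 55% × 18% = 3.267% of Larkspur Trust.
Direct interest in Larkspur Trust: 31%.
Aggregating (R1): 6.188% + 5.61% + 3.267% + 31% = 46.065%.

46.065%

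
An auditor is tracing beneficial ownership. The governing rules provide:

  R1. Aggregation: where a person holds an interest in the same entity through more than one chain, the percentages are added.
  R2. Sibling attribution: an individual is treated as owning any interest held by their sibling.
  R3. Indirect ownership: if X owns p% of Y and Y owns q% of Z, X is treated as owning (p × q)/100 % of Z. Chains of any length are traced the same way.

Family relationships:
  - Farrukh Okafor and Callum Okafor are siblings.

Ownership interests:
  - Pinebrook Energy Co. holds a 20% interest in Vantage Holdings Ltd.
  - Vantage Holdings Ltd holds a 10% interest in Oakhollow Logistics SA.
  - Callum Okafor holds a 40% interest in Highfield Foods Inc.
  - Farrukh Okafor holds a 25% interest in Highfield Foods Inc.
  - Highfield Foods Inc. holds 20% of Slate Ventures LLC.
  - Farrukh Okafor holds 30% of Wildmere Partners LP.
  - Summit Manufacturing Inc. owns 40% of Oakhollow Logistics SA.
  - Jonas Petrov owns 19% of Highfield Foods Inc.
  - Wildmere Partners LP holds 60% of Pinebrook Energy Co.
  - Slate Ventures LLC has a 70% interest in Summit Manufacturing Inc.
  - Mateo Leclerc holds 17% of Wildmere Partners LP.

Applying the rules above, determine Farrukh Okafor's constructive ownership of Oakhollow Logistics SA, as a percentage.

4%

By sibling attribution (R2), Farrukh Okafor is treated as also owning Callum Okafor's interest in Highfield Foods Inc, giving 25% + 40% = 65%.
Chain via Wildmere Partners LP → Pinebrook Energy Co. → Vantage Holdings Ltd (R3): 30% × 60% × 20% × 10% = 0.36% of Oakhollow Logistics SA.
Chain via Highfield Foods Inc. → Slate Ventures LLC → Summit Manufacturing Inc. (R3): 65% × 20% × 70% × 40% = 3.64% of Oakhollow Logistics SA.
Aggregating (R1): 0.36% + 3.64% = 4%.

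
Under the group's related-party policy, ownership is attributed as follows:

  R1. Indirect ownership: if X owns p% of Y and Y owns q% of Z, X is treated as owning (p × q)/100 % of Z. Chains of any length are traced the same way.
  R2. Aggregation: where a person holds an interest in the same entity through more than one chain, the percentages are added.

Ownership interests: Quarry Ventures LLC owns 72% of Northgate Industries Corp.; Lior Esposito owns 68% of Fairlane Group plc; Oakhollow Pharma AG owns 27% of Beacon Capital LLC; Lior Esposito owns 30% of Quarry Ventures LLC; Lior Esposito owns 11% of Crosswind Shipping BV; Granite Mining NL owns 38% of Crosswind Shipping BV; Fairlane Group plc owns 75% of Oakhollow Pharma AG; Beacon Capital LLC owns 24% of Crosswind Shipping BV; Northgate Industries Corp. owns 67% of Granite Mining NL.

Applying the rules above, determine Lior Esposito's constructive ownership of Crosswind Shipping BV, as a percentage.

Chain via Fairlane Group plc → Oakhollow Pharma AG → Beacon Capital LLC (R1): 68% × 75% × 27% × 24% = 3.3048% of Crosswind Shipping BV.
Chain via Quarry Ventures LLC → Northgate Industries Corp. → Granite Mining NL (R1): 30% × 72% × 67% × 38% = 5.49936% of Crosswind Shipping BV.
Direct interest in Crosswind Shipping BV: 11%.
Aggregating (R2): 3.3048% + 5.49936% + 11% = 19.80416%.

19.80416%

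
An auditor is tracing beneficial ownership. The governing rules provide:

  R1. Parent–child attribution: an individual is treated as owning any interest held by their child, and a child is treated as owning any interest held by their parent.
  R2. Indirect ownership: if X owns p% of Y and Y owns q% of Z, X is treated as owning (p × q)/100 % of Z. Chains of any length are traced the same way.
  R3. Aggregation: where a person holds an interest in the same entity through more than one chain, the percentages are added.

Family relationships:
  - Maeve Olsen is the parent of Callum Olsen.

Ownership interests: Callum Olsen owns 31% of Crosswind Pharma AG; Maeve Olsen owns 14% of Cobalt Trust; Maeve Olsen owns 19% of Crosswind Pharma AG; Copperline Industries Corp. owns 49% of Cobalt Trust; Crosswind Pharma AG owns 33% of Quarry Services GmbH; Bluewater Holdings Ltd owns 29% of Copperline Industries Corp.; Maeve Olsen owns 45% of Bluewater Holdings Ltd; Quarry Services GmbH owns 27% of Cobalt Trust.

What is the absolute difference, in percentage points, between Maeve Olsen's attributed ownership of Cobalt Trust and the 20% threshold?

By parent–child attribution (R1), Maeve Olsen is treated as also owning Callum Olsen's interest in Crosswind Pharma AG, giving 19% + 31% = 50%.
Chain via Bluewater Holdings Ltd → Copperline Industries Corp. (R2): 45% × 29% × 49% = 6.3945% of Cobalt Trust.
Chain via Crosswind Pharma AG → Quarry Services GmbH (R2): 50% × 33% × 27% = 4.455% of Cobalt Trust.
Direct interest in Cobalt Trust: 14%.
Aggregating (R3): 6.3945% + 4.455% + 14% = 24.8495%.
24.8495% exceeds the 20% threshold by 4.8495 percentage points.

4.8495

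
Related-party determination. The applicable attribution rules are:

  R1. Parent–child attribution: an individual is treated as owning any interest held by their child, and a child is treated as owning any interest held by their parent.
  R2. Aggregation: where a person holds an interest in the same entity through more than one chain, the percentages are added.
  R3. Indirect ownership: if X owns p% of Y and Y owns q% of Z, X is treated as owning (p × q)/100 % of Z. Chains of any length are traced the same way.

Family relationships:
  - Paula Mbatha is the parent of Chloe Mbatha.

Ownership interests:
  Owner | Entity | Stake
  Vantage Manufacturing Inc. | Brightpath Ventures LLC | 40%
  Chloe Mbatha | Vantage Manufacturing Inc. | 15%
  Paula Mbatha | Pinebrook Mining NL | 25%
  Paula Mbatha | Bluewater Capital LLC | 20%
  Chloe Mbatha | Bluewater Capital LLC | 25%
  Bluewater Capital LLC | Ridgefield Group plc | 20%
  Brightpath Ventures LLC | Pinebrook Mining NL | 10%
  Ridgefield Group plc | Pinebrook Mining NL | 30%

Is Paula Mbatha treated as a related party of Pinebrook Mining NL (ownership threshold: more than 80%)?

By parent–child attribution (R1), Paula Mbatha is treated as also owning Chloe Mbatha's interest in Bluewater Capital LLC, giving 20% + 25% = 45%.
By parent–child attribution (R1), Paula Mbatha is treated as owning Chloe Mbatha's 15% interest in Vantage Manufacturing Inc.
Chain via Bluewater Capital LLC → Ridgefield Group plc (R3): 45% × 20% × 30% = 2.7% of Pinebrook Mining NL.
Direct interest in Pinebrook Mining NL: 25%.
Chain via Vantage Manufacturing Inc. → Brightpath Ventures LLC (R3): 15% × 40% × 10% = 0.6% of Pinebrook Mining NL.
Aggregating (R2): 2.7% + 25% + 0.6% = 28.3%.
28.3% does not exceed the 80% threshold, so Paula is not a related party to Pinebrook Mining NL.

No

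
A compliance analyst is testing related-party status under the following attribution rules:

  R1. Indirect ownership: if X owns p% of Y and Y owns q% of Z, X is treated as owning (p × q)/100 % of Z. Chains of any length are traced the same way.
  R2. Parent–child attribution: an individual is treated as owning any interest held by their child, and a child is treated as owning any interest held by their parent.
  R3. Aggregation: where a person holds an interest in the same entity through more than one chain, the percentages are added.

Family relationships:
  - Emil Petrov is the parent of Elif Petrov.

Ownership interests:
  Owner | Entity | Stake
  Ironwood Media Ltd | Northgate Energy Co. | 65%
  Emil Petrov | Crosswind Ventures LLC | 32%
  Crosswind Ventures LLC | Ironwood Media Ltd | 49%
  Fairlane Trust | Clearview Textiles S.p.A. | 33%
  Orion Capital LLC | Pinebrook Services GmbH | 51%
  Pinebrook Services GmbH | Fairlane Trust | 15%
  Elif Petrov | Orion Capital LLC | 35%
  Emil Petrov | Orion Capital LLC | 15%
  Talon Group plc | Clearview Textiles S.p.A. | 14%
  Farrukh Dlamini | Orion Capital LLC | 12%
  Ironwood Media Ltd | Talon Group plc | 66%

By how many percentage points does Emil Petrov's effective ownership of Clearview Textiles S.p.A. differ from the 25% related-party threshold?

22.288918

By parent–child attribution (R2), Emil Petrov is treated as also owning Elif Petrov's interest in Orion Capital LLC, giving 15% + 35% = 50%.
Chain via Orion Capital LLC → Pinebrook Services GmbH → Fairlane Trust (R1): 50% × 51% × 15% × 33% = 1.26225% of Clearview Textiles S.p.A.
Chain via Crosswind Ventures LLC → Ironwood Media Ltd → Talon Group plc (R1): 32% × 49% × 66% × 14% = 1.448832% of Clearview Textiles S.p.A.
Aggregating (R3): 1.26225% + 1.448832% = 2.711082%.
2.711082% falls short of the 25% threshold by 22.288918 percentage points.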